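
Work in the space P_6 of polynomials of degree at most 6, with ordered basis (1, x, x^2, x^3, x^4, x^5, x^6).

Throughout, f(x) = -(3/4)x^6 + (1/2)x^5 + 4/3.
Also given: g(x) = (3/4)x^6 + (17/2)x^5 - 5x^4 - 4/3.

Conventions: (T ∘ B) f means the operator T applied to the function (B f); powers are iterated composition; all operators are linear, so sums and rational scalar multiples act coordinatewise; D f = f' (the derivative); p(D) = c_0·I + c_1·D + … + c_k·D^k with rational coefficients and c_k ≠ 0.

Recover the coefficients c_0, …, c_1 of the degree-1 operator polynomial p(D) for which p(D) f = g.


D^0 f = -(3/4)x^6 + (1/2)x^5 + 4/3
D^1 f = -(9/2)x^5 + (5/2)x^4
matching coefficients of g against c_0 f + c_1 Df + … from the top degree down determines the c_i
solution: c_0 = -1, c_1 = -2

p(D) = -I − 2·D, i.e. c_0 = -1, c_1 = -2


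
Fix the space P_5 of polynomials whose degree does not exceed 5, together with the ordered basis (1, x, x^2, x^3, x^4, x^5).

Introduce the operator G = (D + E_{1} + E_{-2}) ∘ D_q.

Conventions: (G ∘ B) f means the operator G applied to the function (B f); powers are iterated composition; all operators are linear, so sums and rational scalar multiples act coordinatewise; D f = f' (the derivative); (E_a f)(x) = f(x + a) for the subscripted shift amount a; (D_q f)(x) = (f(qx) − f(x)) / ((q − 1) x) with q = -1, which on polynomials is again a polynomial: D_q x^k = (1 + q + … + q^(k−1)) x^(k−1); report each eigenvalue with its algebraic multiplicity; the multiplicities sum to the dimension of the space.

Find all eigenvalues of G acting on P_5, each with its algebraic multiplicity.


image of 1: 0
image of x: 2
image of x^2: 0
image of x^3: 2x^2 + 5
image of x^4: 0
image of x^5: 2x^4 + 30x^2 - 28x + 17
the matrix is upper triangular; its diagonal is (0, 0, 0, 0, 0, 0)
for a triangular matrix the eigenvalues are the diagonal entries, with algebraic multiplicity their repetition count

λ = 0 (multiplicity 6)


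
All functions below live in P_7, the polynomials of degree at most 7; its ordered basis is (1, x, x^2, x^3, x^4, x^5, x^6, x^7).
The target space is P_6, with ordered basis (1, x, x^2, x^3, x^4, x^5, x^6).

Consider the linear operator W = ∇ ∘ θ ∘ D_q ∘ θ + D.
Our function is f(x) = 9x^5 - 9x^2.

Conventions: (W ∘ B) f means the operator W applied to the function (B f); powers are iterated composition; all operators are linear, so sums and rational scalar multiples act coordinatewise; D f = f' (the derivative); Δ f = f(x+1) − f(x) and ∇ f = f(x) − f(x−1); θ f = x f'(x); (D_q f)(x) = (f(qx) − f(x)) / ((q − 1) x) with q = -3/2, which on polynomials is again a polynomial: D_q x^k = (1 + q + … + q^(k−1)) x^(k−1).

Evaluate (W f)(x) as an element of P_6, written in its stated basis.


the result is g(x) = 45x^4 + 2475x^3 - (7425/2)x^2 + 2457x - 2439/4

θ f = 45x^5 - 18x^2
D_q θ f = (2475/16)x^4 + 9x
θ D_q θ f = (2475/4)x^4 + 9x
∇ (θ ∘ D_q) θ f = 2475x^3 - (7425/2)x^2 + 2475x - 2439/4
D f = 45x^4 - 18x
(∇ ∘ θ ∘ D_q ∘ θ + D) f = 45x^4 + 2475x^3 - (7425/2)x^2 + 2457x - 2439/4


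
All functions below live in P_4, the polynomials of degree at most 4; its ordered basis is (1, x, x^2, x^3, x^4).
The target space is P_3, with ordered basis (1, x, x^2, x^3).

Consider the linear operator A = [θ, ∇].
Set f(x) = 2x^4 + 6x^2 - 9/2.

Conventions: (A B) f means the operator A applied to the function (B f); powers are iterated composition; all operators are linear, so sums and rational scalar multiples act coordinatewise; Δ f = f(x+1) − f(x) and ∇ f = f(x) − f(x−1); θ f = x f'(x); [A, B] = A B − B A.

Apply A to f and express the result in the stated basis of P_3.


∇ f = 8x^3 - 12x^2 + 20x - 8
θ ∇ f = 24x^3 - 24x^2 + 20x
θ f = 8x^4 + 12x^2
∇ θ f = 32x^3 - 48x^2 + 56x - 20
[θ, ∇] f = -8x^3 + 24x^2 - 36x + 20

g(x) = -8x^3 + 24x^2 - 36x + 20


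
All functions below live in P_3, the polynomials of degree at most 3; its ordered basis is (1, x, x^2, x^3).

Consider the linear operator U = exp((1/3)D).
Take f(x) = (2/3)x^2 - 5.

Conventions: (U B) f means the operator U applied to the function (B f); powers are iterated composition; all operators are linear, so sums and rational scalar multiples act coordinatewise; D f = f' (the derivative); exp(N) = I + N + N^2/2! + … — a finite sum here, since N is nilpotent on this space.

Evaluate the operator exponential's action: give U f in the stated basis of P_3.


the image equals g(x) = (2/3)x^2 + (4/9)x - 133/27

order-1 term: (4/9)x
order-2 term: 2/27
the series for exp((1/3)D) f terminates at order 2
exp((1/3)D) f = (2/3)x^2 + (4/9)x - 133/27


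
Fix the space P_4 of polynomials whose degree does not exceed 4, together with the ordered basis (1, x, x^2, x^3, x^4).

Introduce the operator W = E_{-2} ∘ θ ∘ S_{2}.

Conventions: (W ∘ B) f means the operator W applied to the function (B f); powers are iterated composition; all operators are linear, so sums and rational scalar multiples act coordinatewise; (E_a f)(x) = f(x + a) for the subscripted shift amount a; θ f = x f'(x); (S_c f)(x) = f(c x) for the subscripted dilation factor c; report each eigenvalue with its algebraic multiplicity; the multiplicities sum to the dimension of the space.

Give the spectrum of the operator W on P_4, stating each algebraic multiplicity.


λ = 0 (multiplicity 1), λ = 2 (multiplicity 1), λ = 8 (multiplicity 1), λ = 24 (multiplicity 1), λ = 64 (multiplicity 1)

image of 1: 0
image of x: 2x - 4
image of x^2: 8x^2 - 32x + 32
image of x^3: 24x^3 - 144x^2 + 288x - 192
image of x^4: 64x^4 - 512x^3 + 1536x^2 - 2048x + 1024
the matrix is upper triangular; its diagonal is (0, 2, 8, 24, 64)
for a triangular matrix the eigenvalues are the diagonal entries, with algebraic multiplicity their repetition count


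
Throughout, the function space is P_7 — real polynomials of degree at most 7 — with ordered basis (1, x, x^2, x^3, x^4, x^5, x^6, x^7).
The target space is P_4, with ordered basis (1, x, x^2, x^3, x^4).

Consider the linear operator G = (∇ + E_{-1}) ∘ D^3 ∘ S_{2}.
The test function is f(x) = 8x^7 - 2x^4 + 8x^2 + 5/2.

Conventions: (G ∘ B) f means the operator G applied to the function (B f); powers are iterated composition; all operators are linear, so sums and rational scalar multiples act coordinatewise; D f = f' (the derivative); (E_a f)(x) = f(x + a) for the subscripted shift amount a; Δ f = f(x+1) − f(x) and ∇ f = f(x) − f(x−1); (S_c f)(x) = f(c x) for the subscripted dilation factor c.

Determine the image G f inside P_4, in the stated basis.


S_{2} f = 1024x^7 - 32x^4 + 32x^2 + 5/2
D S_{2} f = 7168x^6 - 128x^3 + 64x
D D S_{2} f = 43008x^5 - 384x^2 + 64
D D D S_{2} f = 215040x^4 - 768x
∇ D^3 S_{2} f = 860160x^3 - 1290240x^2 + 860160x - 215808
E_{-1} D^3 S_{2} f = 215040x^4 - 860160x^3 + 1290240x^2 - 860928x + 215808
(∇ + E_{-1}) D^3 S_{2} f = 215040x^4 - 768x

the image equals g(x) = 215040x^4 - 768x


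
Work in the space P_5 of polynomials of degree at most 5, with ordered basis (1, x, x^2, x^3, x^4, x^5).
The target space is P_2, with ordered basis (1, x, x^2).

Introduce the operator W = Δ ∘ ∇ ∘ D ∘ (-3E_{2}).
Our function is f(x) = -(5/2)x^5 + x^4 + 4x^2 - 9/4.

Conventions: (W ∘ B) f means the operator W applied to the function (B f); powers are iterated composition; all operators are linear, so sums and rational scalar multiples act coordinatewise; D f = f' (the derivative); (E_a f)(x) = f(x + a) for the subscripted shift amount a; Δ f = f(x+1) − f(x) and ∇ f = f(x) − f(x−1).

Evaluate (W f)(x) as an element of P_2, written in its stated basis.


E_{2} f = -(5/2)x^5 - 24x^4 - 92x^3 - 172x^2 - 152x - 201/4
(-3E_{2}) f = (15/2)x^5 + 72x^4 + 276x^3 + 516x^2 + 456x + 603/4
D (-3E_{2}) f = (75/2)x^4 + 288x^3 + 828x^2 + 1032x + 456
∇ D (-3E_{2}) f = 150x^3 + 639x^2 + 942x + 909/2
Δ ∇ D (-3E_{2}) f = 450x^2 + 1728x + 1731

the image equals g(x) = 450x^2 + 1728x + 1731


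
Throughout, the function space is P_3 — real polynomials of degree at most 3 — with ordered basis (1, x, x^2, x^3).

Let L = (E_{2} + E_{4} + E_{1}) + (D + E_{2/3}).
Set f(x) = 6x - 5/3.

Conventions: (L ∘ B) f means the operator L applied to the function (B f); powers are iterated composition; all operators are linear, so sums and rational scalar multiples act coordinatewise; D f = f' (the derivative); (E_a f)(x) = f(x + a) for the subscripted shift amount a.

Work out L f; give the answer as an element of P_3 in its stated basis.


the result is g(x) = 24x + 136/3

E_{2} f = 6x + 31/3
E_{4} f = 6x + 67/3
E_{1} f = 6x + 13/3
(E_{2} + E_{4} + E_{1}) f = 18x + 37
D f = 6
E_{2/3} f = 6x + 7/3
(D + E_{2/3}) f = 6x + 25/3
((E_{2} + E_{4} + E_{1}) + (D + E_{2/3})) f = 24x + 136/3


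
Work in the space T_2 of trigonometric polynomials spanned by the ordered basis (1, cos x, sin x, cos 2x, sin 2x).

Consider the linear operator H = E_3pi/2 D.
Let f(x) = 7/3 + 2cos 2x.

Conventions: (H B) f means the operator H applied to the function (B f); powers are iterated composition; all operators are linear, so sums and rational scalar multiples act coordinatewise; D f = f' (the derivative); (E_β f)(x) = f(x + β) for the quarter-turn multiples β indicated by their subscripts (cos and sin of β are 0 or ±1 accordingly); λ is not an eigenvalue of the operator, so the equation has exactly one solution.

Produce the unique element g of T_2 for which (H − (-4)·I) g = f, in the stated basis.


write g with unknown coordinates in the stated basis and equate coefficients in (H − (-4)·I) g = f
solving from the highest basis element down gives g = 7/12 + (2/5)cos 2x - (1/5)sin 2x
check: H g = (2/5)cos 2x + (4/5)sin 2x
so H g − (-4)·g = 7/3 + 2cos 2x = f ✓

the image equals g(x) = 7/12 + (2/5)cos 2x - (1/5)sin 2x


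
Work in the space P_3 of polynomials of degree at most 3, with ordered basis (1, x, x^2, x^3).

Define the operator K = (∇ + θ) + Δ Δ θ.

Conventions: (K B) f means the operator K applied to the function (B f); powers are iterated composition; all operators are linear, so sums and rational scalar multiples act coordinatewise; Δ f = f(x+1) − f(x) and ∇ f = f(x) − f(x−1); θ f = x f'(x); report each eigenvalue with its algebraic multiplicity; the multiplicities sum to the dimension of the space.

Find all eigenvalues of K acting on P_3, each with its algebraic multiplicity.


λ = 0 (multiplicity 1), λ = 1 (multiplicity 1), λ = 2 (multiplicity 1), λ = 3 (multiplicity 1)

image of 1: 0
image of x: x + 1
image of x^2: 2x^2 + 2x + 3
image of x^3: 3x^3 + 3x^2 + 15x + 19
the matrix is upper triangular; its diagonal is (0, 1, 2, 3)
for a triangular matrix the eigenvalues are the diagonal entries, with algebraic multiplicity their repetition count


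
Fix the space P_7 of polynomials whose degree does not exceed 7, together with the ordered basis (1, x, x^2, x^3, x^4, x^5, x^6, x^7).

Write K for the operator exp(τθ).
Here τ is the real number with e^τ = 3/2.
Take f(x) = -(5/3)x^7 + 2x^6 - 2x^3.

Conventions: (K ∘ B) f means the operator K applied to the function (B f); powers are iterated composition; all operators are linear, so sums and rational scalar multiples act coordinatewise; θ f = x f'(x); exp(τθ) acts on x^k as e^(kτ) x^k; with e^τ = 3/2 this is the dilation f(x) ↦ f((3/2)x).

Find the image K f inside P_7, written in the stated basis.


the image equals g(x) = -(3645/128)x^7 + (729/32)x^6 - (27/4)x^3

exp(τθ) x^k = e^(kτ) x^k; with e^τ = 3/2 this sends x^k to (3/2)^k x^k
x^3 ↦ 27/8 x^3
x^6 ↦ 729/64 x^6
x^7 ↦ 2187/128 x^7
applying this coordinatewise to f: exp(τθ) f = -(3645/128)x^7 + (729/32)x^6 - (27/4)x^3


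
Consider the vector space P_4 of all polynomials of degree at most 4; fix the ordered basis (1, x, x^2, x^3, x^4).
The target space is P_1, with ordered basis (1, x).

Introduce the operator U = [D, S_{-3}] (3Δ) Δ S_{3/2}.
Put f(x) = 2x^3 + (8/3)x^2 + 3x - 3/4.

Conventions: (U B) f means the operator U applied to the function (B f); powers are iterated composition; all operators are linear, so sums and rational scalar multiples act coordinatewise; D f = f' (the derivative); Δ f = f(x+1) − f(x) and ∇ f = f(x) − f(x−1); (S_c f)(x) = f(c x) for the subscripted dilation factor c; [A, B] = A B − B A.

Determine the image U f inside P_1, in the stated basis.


the result is g(x) = -486

S_{3/2} f = (27/4)x^3 + 6x^2 + (9/2)x - 3/4
Δ S_{3/2} f = (81/4)x^2 + (129/4)x + 69/4
Δ (Δ S_{3/2}) f = (81/2)x + 105/2
(3Δ) (Δ S_{3/2}) f = (243/2)x + 315/2
S_{-3} (3Δ) (Δ S_{3/2}) f = -(729/2)x + 315/2
D S_{-3} (3Δ) (Δ S_{3/2}) f = -729/2
D (3Δ) (Δ S_{3/2}) f = 243/2
S_{-3} D (3Δ) (Δ S_{3/2}) f = 243/2
[D, S_{-3}] (3Δ) (Δ S_{3/2}) f = -486


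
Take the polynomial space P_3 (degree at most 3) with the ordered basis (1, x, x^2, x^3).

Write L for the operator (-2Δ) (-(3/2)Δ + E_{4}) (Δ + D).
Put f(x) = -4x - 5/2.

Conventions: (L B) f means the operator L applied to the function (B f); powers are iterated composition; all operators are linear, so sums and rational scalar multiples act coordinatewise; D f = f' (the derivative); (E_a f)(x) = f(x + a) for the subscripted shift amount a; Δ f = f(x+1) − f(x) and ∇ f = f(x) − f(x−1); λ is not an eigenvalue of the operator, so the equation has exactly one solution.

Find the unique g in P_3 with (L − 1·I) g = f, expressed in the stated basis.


write g with unknown coordinates in the stated basis and equate coefficients in (L − 1·I) g = f
solving from the highest basis element down gives g = 4x + 5/2
check: L g = 0
so L g − 1·g = -4x - 5/2 = f ✓

the result is g(x) = 4x + 5/2


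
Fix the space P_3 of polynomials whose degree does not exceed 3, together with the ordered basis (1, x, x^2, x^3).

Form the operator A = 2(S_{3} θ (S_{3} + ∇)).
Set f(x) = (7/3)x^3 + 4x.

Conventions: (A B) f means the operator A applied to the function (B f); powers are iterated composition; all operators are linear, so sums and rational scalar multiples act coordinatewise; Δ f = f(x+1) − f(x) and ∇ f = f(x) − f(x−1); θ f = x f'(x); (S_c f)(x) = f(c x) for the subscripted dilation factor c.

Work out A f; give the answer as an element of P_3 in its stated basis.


g(x) = 10206x^3 + 252x^2 + 30x

S_{3} f = 63x^3 + 12x
∇ f = 7x^2 - 7x + 19/3
(S_{3} + ∇) f = 63x^3 + 7x^2 + 5x + 19/3
θ (S_{3} + ∇) f = 189x^3 + 14x^2 + 5x
S_{3} θ (S_{3} + ∇) f = 5103x^3 + 126x^2 + 15x
(2(S_{3} θ (S_{3} + ∇))) f = 10206x^3 + 252x^2 + 30x


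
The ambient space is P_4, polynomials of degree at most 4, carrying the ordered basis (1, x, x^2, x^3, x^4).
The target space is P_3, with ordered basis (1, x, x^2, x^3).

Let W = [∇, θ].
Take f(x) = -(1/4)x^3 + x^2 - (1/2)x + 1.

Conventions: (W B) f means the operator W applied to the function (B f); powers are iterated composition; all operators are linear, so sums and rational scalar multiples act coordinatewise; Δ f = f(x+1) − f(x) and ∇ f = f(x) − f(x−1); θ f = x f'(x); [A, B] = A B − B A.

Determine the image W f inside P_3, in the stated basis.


θ f = -(3/4)x^3 + 2x^2 - (1/2)x
∇ θ f = -(9/4)x^2 + (25/4)x - 13/4
∇ f = -(3/4)x^2 + (11/4)x - 7/4
θ ∇ f = -(3/2)x^2 + (11/4)x
[∇, θ] f = -(3/4)x^2 + (7/2)x - 13/4

the image equals g(x) = -(3/4)x^2 + (7/2)x - 13/4


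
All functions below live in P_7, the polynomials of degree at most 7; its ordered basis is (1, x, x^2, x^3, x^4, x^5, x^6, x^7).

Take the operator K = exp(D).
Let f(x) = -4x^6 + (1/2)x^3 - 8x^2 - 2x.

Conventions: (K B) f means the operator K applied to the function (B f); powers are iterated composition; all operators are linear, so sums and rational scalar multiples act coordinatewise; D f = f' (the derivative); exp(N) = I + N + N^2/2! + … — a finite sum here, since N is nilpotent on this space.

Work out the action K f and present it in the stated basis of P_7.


the image equals g(x) = -4x^6 - 24x^5 - 60x^4 - (159/2)x^3 - (133/2)x^2 - (81/2)x - 27/2

order-1 term: -24x^5 + (3/2)x^2 - 16x - 2
order-2 term: -60x^4 + (3/2)x - 8
order-3 term: -80x^3 + 1/2
order-4 term: -60x^2
order-5 term: -24x
order-6 term: -4
the series for exp(D) f terminates at order 6
exp(D) f = -4x^6 - 24x^5 - 60x^4 - (159/2)x^3 - (133/2)x^2 - (81/2)x - 27/2


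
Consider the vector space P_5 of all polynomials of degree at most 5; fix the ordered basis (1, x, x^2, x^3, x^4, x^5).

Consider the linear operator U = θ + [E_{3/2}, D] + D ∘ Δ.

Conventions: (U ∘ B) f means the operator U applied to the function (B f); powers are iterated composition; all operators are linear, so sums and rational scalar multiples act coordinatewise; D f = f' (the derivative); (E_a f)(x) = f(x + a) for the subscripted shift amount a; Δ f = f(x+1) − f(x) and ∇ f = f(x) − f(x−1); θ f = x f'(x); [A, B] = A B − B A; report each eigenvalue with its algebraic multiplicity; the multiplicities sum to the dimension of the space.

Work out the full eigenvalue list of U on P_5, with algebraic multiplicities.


image of 1: 0
image of x: x
image of x^2: 2x^2 + 2
image of x^3: 3x^3 + 6x + 3
image of x^4: 4x^4 + 12x^2 + 12x + 4
image of x^5: 5x^5 + 20x^3 + 30x^2 + 20x + 5
the matrix is upper triangular; its diagonal is (0, 1, 2, 3, 4, 5)
for a triangular matrix the eigenvalues are the diagonal entries, with algebraic multiplicity their repetition count

λ = 0 (multiplicity 1), λ = 1 (multiplicity 1), λ = 2 (multiplicity 1), λ = 3 (multiplicity 1), λ = 4 (multiplicity 1), λ = 5 (multiplicity 1)


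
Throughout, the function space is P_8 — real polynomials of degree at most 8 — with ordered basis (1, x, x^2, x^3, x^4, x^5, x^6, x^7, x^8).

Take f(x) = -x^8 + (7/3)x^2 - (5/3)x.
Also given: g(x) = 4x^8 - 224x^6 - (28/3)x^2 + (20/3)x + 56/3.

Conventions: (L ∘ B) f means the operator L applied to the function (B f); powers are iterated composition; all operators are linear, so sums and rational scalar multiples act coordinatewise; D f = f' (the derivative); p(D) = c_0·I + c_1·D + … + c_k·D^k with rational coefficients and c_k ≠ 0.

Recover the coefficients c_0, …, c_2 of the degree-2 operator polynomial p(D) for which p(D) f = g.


c_0 = -4, c_1 = 0, c_2 = 4

D^0 f = -x^8 + (7/3)x^2 - (5/3)x
D^1 f = -8x^7 + (14/3)x - 5/3
D^2 f = -56x^6 + 14/3
matching coefficients of g against c_0 f + c_1 Df + … from the top degree down determines the c_i
solution: c_0 = -4, c_1 = 0, c_2 = 4


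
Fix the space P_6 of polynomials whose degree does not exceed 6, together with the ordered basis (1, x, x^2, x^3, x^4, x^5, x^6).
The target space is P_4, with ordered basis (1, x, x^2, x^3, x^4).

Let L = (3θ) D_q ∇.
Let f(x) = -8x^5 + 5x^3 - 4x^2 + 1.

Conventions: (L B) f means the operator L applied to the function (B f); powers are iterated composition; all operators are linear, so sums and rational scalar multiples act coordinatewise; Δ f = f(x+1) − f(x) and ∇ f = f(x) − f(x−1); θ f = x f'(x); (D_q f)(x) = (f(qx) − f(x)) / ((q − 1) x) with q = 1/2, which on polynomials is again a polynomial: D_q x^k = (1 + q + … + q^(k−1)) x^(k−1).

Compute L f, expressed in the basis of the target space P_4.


∇ f = -40x^4 + 80x^3 - 65x^2 + 17x + 1
D_q ∇ f = -75x^3 + 140x^2 - (195/2)x + 17
θ (D_q ∇) f = -225x^3 + 280x^2 - (195/2)x
(3θ) (D_q ∇) f = -675x^3 + 840x^2 - (585/2)x

g(x) = -675x^3 + 840x^2 - (585/2)x


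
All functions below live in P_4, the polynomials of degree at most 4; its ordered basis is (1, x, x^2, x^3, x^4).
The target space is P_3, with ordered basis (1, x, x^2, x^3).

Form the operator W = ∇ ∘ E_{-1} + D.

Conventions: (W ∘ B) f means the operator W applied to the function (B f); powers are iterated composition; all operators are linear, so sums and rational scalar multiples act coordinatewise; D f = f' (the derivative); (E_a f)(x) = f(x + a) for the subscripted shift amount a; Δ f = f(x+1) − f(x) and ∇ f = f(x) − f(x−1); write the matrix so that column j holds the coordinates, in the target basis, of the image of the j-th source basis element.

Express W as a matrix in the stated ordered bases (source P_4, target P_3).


the matrix is [[0, 2, -3, 7, -15]; [0, 0, 4, -9, 28]; [0, 0, 0, 6, -18]; [0, 0, 0, 0, 8]] (rows listed top to bottom)

image of 1: 0
image of x: 2
image of x^2: 4x - 3
image of x^3: 6x^2 - 9x + 7
image of x^4: 8x^3 - 18x^2 + 28x - 15
each image's coordinates form column j of the matrix


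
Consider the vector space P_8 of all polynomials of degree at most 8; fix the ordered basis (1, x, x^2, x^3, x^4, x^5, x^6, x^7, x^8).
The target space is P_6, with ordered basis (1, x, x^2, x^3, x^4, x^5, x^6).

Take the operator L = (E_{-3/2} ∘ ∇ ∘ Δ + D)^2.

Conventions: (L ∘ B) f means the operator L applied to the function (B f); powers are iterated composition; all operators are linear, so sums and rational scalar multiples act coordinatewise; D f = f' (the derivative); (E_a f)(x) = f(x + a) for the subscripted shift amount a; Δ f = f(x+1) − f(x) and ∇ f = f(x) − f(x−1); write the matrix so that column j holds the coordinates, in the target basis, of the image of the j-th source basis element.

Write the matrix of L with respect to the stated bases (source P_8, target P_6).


the matrix is [[0, 0, 2, 12, -48, -70, 2370, -88403/4, 157605]; [0, 0, 0, 6, 48, -240, -420, 16590, -176806]; [0, 0, 0, 0, 12, 120, -720, -1470, 66360]; [0, 0, 0, 0, 0, 20, 240, -1680, -3920]; [0, 0, 0, 0, 0, 0, 30, 420, -3360]; [0, 0, 0, 0, 0, 0, 0, 42, 672]; [0, 0, 0, 0, 0, 0, 0, 0, 56]] (rows listed top to bottom)

image of 1: 0
image of x: 0
image of x^2: 2
image of x^3: 6x + 12
image of x^4: 12x^2 + 48x - 48
image of x^5: 20x^3 + 120x^2 - 240x - 70
image of x^6: 30x^4 + 240x^3 - 720x^2 - 420x + 2370
image of x^7: 42x^5 + 420x^4 - 1680x^3 - 1470x^2 + 16590x - 88403/4
image of x^8: 56x^6 + 672x^5 - 3360x^4 - 3920x^3 + 66360x^2 - 176806x + 157605
each image's coordinates form column j of the matrix


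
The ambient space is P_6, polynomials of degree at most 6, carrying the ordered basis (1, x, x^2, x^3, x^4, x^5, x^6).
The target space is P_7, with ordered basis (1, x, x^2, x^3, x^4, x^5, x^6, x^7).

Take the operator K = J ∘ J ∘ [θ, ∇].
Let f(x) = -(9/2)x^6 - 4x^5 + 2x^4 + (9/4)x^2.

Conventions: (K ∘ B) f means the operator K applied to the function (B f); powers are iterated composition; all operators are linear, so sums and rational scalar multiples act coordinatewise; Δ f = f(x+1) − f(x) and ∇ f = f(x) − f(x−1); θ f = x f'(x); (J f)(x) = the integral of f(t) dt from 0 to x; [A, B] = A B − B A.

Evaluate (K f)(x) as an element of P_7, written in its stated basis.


∇ f = -27x^5 + (95/2)x^4 - 42x^3 + (31/2)x^2 + (11/2)x - 15/4
θ ∇ f = -135x^5 + 190x^4 - 126x^3 + 31x^2 + (11/2)x
θ f = -27x^6 - 20x^5 + 8x^4 + (9/2)x^2
∇ θ f = -162x^5 + 305x^4 - 308x^3 + 157x^2 - 21x - 11/2
[θ, ∇] f = 27x^5 - 115x^4 + 182x^3 - 126x^2 + (53/2)x + 11/2
J [θ, ∇] f = (9/2)x^6 - 23x^5 + (91/2)x^4 - 42x^3 + (53/4)x^2 + (11/2)x
J (J ∘ [θ, ∇]) f = (9/14)x^7 - (23/6)x^6 + (91/10)x^5 - (21/2)x^4 + (53/12)x^3 + (11/4)x^2

the image equals g(x) = (9/14)x^7 - (23/6)x^6 + (91/10)x^5 - (21/2)x^4 + (53/12)x^3 + (11/4)x^2


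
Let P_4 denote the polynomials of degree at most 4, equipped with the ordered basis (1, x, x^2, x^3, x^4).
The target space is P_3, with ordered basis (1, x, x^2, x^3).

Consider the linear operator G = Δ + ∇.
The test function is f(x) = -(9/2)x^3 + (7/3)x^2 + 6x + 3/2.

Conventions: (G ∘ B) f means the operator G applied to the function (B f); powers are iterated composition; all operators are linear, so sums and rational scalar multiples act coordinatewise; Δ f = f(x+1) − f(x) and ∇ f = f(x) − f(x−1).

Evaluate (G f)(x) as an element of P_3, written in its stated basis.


Δ f = -(27/2)x^2 - (53/6)x + 23/6
∇ f = -(27/2)x^2 + (109/6)x - 5/6
(Δ + ∇) f = -27x^2 + (28/3)x + 3

g(x) = -27x^2 + (28/3)x + 3


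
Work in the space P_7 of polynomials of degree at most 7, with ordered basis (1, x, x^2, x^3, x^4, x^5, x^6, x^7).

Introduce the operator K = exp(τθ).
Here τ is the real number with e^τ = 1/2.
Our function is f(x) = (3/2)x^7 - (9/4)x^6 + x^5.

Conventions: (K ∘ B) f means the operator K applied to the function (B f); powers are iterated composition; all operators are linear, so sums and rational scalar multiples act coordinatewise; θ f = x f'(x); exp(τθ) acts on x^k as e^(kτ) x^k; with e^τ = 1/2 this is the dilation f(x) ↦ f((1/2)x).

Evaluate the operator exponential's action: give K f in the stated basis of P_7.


the image equals g(x) = (3/256)x^7 - (9/256)x^6 + (1/32)x^5

exp(τθ) x^k = e^(kτ) x^k; with e^τ = 1/2 this sends x^k to (1/2)^k x^k
x^5 ↦ 1/32 x^5
x^6 ↦ 1/64 x^6
x^7 ↦ 1/128 x^7
applying this coordinatewise to f: exp(τθ) f = (3/256)x^7 - (9/256)x^6 + (1/32)x^5


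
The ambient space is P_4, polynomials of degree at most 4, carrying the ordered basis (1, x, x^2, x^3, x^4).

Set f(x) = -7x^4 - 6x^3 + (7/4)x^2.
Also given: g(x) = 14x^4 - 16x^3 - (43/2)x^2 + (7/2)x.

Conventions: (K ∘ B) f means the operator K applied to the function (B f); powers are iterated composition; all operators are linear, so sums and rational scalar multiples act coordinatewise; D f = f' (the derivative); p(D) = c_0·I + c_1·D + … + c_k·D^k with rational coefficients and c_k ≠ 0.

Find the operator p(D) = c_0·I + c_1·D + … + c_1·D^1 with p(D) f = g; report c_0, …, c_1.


D^0 f = -7x^4 - 6x^3 + (7/4)x^2
D^1 f = -28x^3 - 18x^2 + (7/2)x
matching coefficients of g against c_0 f + c_1 Df + … from the top degree down determines the c_i
solution: c_0 = -2, c_1 = 1

c_0 = -2, c_1 = 1


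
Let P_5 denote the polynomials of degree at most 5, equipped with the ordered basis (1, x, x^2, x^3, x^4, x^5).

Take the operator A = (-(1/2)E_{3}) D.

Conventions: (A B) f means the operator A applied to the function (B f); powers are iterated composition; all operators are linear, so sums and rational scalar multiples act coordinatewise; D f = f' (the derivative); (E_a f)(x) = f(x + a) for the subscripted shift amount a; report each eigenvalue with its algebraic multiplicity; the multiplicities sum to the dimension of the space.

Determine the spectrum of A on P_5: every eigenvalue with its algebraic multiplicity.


image of 1: 0
image of x: -1/2
image of x^2: -x - 3
image of x^3: -(3/2)x^2 - 9x - 27/2
image of x^4: -2x^3 - 18x^2 - 54x - 54
image of x^5: -(5/2)x^4 - 30x^3 - 135x^2 - 270x - 405/2
the matrix is upper triangular; its diagonal is (0, 0, 0, 0, 0, 0)
for a triangular matrix the eigenvalues are the diagonal entries, with algebraic multiplicity their repetition count

λ = 0 (multiplicity 6)


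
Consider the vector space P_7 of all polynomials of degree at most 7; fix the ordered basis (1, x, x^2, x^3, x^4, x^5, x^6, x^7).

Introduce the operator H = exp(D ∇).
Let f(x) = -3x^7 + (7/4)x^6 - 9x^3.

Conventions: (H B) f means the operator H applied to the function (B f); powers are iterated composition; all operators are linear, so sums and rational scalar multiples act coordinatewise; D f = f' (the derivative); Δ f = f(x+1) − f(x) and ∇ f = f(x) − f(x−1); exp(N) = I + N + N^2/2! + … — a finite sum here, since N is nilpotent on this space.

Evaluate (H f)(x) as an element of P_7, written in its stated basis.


order-1 term: -126x^5 + (735/2)x^4 - 525x^3 + 420x^2 - (465/2)x + 117/2
order-2 term: -1260x^3 + 4095x^2 - 5040x + 4515/2
order-3 term: -2520x + 3990
the series for exp(D ∇) f terminates at order 3
exp(D ∇) f = -3x^7 + (7/4)x^6 - 126x^5 + (735/2)x^4 - 1794x^3 + 4515x^2 - (15585/2)x + 6306

the result is g(x) = -3x^7 + (7/4)x^6 - 126x^5 + (735/2)x^4 - 1794x^3 + 4515x^2 - (15585/2)x + 6306


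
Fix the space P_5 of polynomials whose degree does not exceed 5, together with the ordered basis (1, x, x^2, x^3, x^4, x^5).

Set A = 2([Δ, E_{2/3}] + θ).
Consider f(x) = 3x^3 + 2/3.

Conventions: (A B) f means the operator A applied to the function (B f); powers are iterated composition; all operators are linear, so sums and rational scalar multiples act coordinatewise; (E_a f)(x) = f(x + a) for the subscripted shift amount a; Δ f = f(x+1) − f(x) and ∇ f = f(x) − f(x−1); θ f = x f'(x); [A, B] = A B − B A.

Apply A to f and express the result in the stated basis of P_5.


the result is g(x) = 18x^3

E_{2/3} f = 3x^3 + 6x^2 + 4x + 14/9
Δ E_{2/3} f = 9x^2 + 21x + 13
Δ f = 9x^2 + 9x + 3
E_{2/3} Δ f = 9x^2 + 21x + 13
[Δ, E_{2/3}] f = 0
θ f = 9x^3
([Δ, E_{2/3}] + θ) f = 9x^3
(2([Δ, E_{2/3}] + θ)) f = 18x^3


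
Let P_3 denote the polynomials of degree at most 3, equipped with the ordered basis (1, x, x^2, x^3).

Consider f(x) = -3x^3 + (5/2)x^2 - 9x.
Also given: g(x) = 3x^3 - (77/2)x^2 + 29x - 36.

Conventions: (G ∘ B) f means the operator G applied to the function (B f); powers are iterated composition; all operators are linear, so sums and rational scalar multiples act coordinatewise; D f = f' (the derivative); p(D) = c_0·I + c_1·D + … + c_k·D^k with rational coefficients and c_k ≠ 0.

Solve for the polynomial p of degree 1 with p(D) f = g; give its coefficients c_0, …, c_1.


p(D) = -I + 4·D, i.e. c_0 = -1, c_1 = 4

D^0 f = -3x^3 + (5/2)x^2 - 9x
D^1 f = -9x^2 + 5x - 9
matching coefficients of g against c_0 f + c_1 Df + … from the top degree down determines the c_i
solution: c_0 = -1, c_1 = 4


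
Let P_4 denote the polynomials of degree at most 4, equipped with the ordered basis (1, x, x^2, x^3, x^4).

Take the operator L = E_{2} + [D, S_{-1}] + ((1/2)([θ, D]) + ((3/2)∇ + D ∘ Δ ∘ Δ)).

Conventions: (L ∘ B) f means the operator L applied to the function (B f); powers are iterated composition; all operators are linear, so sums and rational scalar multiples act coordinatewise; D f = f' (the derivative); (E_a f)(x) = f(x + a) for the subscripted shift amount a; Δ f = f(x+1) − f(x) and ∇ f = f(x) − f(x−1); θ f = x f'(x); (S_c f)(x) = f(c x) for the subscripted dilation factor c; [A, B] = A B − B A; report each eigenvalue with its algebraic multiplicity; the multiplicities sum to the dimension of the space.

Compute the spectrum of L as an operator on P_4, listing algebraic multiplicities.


image of 1: 1
image of x: x + 1
image of x^2: x^2 + 10x + 5/2
image of x^3: x^3 + 3x^2 + (15/2)x + 31/2
image of x^4: x^4 + 20x^3 + 15x^2 + 62x + 77/2
the matrix is upper triangular; its diagonal is (1, 1, 1, 1, 1)
for a triangular matrix the eigenvalues are the diagonal entries, with algebraic multiplicity their repetition count

λ = 1 (multiplicity 5)


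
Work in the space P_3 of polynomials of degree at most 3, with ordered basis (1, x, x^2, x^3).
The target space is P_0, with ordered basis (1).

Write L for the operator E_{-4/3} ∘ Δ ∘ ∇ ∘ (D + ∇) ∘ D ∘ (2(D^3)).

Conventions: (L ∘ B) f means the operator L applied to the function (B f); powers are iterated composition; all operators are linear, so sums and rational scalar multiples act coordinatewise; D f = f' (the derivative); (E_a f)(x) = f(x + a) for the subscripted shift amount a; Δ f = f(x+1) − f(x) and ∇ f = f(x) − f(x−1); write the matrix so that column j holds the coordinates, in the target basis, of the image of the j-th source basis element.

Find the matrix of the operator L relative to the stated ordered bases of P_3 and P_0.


image of 1: 0
image of x: 0
image of x^2: 0
image of x^3: 0
each image's coordinates form column j of the matrix

the matrix is [[0, 0, 0, 0]] (rows listed top to bottom)


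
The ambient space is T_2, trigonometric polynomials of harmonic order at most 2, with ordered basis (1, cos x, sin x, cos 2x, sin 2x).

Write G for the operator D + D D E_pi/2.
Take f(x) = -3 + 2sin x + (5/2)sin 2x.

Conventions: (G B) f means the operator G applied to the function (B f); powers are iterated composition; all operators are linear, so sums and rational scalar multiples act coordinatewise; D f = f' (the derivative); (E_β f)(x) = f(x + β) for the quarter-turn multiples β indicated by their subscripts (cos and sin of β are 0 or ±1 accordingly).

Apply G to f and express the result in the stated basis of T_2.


g(x) = 5cos 2x + 10sin 2x

D f = 2cos x + 5cos 2x
E_pi/2 f = -3 + 2cos x - (5/2)sin 2x
D E_pi/2 f = -2sin x - 5cos 2x
D D E_pi/2 f = -2cos x + 10sin 2x
(D + D D E_pi/2) f = 5cos 2x + 10sin 2x


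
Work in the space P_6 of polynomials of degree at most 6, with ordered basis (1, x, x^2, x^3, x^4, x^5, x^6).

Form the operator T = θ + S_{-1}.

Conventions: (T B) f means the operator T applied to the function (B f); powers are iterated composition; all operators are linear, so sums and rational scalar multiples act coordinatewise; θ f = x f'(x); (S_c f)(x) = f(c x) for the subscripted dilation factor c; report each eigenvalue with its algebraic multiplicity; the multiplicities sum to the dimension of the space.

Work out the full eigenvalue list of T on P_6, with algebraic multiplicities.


λ = 0 (multiplicity 1), λ = 1 (multiplicity 1), λ = 2 (multiplicity 1), λ = 3 (multiplicity 1), λ = 4 (multiplicity 1), λ = 5 (multiplicity 1), λ = 7 (multiplicity 1)

image of 1: 1
image of x: 0
image of x^2: 3x^2
image of x^3: 2x^3
image of x^4: 5x^4
image of x^5: 4x^5
image of x^6: 7x^6
the matrix is upper triangular; its diagonal is (1, 0, 3, 2, 5, 4, 7)
for a triangular matrix the eigenvalues are the diagonal entries, with algebraic multiplicity their repetition count


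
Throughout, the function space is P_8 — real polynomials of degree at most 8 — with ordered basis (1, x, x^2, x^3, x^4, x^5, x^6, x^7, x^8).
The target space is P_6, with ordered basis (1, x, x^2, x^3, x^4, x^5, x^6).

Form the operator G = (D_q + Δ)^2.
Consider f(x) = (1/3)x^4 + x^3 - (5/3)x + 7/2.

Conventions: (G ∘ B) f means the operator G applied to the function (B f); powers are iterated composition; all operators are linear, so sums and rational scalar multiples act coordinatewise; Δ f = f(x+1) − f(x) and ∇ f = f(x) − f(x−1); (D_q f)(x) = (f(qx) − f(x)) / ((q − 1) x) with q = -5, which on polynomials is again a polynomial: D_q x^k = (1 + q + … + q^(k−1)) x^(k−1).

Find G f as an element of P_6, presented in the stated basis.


the image equals g(x) = -800x^2 - 152x + 4/3

D_q f = -(104/3)x^3 + 21x^2 - 5/3
Δ f = (4/3)x^3 + 5x^2 + (13/3)x - 1/3
(D_q + Δ) f = -(100/3)x^3 + 26x^2 + (13/3)x - 2
D_q (D_q + Δ) f = -700x^2 - 104x + 13/3
Δ (D_q + Δ) f = -100x^2 - 48x - 3
(D_q + Δ) (D_q + Δ) f = -800x^2 - 152x + 4/3


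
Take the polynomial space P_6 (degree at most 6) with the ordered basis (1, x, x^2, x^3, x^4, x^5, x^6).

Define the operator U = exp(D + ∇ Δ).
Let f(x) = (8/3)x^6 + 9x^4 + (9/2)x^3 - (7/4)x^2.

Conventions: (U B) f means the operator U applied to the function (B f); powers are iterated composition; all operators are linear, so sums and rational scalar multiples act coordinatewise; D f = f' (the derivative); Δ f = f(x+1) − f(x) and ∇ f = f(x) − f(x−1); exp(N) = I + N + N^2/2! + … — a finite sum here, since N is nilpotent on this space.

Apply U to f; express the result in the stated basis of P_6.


order-1 term: 16x^5 + 80x^4 + 36x^3 + (403/2)x^2 + (47/2)x + 119/6
order-2 term: 40x^4 + 320x^3 + 534x^2 + (779/2)x + 1173/4
order-3 term: (160/3)x^3 + 480x^2 + 996x + 1025/2
order-4 term: 40x^2 + 320x + 489
order-5 term: 16x + 80
order-6 term: 8/3
the series for exp(D + ∇ Δ) f terminates at order 6
exp(D + ∇ Δ) f = (8/3)x^6 + 16x^5 + 129x^4 + (2483/6)x^3 + (5015/4)x^2 + 1745x + 5589/4

the image equals g(x) = (8/3)x^6 + 16x^5 + 129x^4 + (2483/6)x^3 + (5015/4)x^2 + 1745x + 5589/4


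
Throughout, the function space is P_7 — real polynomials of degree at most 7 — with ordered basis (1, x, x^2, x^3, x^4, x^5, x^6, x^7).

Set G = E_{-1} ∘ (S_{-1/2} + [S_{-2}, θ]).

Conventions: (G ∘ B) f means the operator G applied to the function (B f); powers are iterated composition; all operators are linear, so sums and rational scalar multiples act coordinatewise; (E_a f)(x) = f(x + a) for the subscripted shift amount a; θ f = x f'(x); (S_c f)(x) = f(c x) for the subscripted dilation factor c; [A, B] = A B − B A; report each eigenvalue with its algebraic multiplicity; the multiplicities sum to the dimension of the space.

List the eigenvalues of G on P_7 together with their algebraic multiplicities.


λ = -1/2 (multiplicity 1), λ = -1/8 (multiplicity 1), λ = -1/32 (multiplicity 1), λ = -1/128 (multiplicity 1), λ = 1/64 (multiplicity 1), λ = 1/16 (multiplicity 1), λ = 1/4 (multiplicity 1), λ = 1 (multiplicity 1)

image of 1: 1
image of x: -(1/2)x + 1/2
image of x^2: (1/4)x^2 - (1/2)x + 1/4
image of x^3: -(1/8)x^3 + (3/8)x^2 - (3/8)x + 1/8
image of x^4: (1/16)x^4 - (1/4)x^3 + (3/8)x^2 - (1/4)x + 1/16
image of x^5: -(1/32)x^5 + (5/32)x^4 - (5/16)x^3 + (5/16)x^2 - (5/32)x + 1/32
image of x^6: (1/64)x^6 - (3/32)x^5 + (15/64)x^4 - (5/16)x^3 + (15/64)x^2 - (3/32)x + 1/64
image of x^7: -(1/128)x^7 + (7/128)x^6 - (21/128)x^5 + (35/128)x^4 - (35/128)x^3 + (21/128)x^2 - (7/128)x + 1/128
the matrix is upper triangular; its diagonal is (1, -1/2, 1/4, -1/8, 1/16, -1/32, 1/64, -1/128)
for a triangular matrix the eigenvalues are the diagonal entries, with algebraic multiplicity their repetition count


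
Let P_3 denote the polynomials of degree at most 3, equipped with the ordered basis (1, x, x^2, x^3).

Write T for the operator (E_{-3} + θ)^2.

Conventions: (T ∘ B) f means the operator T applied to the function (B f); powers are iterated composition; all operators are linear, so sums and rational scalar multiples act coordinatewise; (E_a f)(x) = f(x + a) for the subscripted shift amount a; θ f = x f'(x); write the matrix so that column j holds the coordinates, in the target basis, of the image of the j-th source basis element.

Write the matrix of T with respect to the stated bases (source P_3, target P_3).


image of 1: 1
image of x: 4x - 9
image of x^2: 9x^2 - 30x + 54
image of x^3: 16x^3 - 63x^2 + 216x - 297
each image's coordinates form column j of the matrix

the matrix is [[1, -9, 54, -297]; [0, 4, -30, 216]; [0, 0, 9, -63]; [0, 0, 0, 16]] (rows listed top to bottom)


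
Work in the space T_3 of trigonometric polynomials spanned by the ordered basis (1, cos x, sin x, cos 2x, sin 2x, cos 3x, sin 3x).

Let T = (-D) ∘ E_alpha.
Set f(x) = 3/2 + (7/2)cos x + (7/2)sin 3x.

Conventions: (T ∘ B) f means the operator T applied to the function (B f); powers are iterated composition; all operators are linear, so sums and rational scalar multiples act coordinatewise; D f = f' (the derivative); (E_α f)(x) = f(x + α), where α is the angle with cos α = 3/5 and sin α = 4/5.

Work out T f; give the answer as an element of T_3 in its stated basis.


the image equals g(x) = (14/5)cos x + (21/10)sin x + (2457/250)cos 3x + (462/125)sin 3x

E_alpha f = 3/2 + (21/10)cos x - (14/5)sin x + (154/125)cos 3x - (819/250)sin 3x
D E_alpha f = -(14/5)cos x - (21/10)sin x - (2457/250)cos 3x - (462/125)sin 3x
(-D) E_alpha f = (14/5)cos x + (21/10)sin x + (2457/250)cos 3x + (462/125)sin 3x


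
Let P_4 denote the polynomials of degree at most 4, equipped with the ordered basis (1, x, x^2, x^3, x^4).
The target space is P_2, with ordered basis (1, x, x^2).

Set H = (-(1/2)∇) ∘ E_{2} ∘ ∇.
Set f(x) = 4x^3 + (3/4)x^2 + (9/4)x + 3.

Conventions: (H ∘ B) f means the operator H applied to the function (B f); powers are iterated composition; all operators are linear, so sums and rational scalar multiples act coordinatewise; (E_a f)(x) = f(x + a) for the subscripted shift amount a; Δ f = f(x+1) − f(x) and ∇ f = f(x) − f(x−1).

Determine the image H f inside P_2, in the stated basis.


∇ f = 12x^2 - (21/2)x + 11/2
E_{2} ∇ f = 12x^2 + (75/2)x + 65/2
∇ E_{2} ∇ f = 24x + 51/2
(-(1/2)∇) E_{2} ∇ f = -12x - 51/4

the result is g(x) = -12x - 51/4


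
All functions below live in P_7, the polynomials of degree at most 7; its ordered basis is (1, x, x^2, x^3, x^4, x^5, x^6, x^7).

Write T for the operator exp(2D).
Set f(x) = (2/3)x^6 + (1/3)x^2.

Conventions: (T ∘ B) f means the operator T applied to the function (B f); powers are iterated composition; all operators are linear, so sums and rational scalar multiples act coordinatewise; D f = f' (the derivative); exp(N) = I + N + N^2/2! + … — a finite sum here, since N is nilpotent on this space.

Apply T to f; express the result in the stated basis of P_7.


order-1 term: 8x^5 + (4/3)x
order-2 term: 40x^4 + 4/3
order-3 term: (320/3)x^3
order-4 term: 160x^2
order-5 term: 128x
order-6 term: 128/3
the series for exp(2D) f terminates at order 6
exp(2D) f = (2/3)x^6 + 8x^5 + 40x^4 + (320/3)x^3 + (481/3)x^2 + (388/3)x + 44

the result is g(x) = (2/3)x^6 + 8x^5 + 40x^4 + (320/3)x^3 + (481/3)x^2 + (388/3)x + 44
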